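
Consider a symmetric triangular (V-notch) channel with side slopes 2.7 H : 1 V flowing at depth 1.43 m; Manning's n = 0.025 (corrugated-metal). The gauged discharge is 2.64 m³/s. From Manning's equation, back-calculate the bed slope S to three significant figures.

0.000243

A = z·y² = 2.7×1.43² = 5.521 m²
P = 2y√(1+z²) = 2×1.43×√(1+2.7²) = 8.235 m
R = A/P = 5.521/8.235 = 0.6705 m
S = (Q·n / (1·A·R^(2/3)))² = (2.64×0.025 / (1×5.521×0.7661))² = 0.0002435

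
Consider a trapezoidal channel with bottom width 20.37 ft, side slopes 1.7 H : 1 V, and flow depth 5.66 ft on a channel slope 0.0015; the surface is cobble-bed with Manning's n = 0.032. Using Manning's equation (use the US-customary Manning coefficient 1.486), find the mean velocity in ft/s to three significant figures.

A = (b + z·y)·y = (20.37 + 1.7×5.66)×5.66 = 169.8 ft²
P = b + 2y√(1+z²) = 20.37 + 2×5.66×√(1+1.7²) = 42.70 ft
R = A/P = 169.8/42.70 = 3.976 ft
Q = (1.486/n)·A·R^(2/3)·S^(1/2) = (1.486/0.032) × 169.8 × 3.976^(2/3) × 0.0015^(1/2) = 766.2 ft³/s
V = Q/A = 766.2/169.8 = 4.514 ft/s

4.51 ft/s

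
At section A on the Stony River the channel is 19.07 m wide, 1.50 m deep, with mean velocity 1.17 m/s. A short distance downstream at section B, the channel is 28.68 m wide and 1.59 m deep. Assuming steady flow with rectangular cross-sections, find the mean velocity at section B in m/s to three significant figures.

Q = A₁V₁ = (19.07×1.50) × 1.17 = 33.47 m³/s
A₂ = 28.68 × 1.59 = 45.60 m²
V₂ = Q/A₂ = 33.47/45.60 = 0.7339 m/s

0.734 m/s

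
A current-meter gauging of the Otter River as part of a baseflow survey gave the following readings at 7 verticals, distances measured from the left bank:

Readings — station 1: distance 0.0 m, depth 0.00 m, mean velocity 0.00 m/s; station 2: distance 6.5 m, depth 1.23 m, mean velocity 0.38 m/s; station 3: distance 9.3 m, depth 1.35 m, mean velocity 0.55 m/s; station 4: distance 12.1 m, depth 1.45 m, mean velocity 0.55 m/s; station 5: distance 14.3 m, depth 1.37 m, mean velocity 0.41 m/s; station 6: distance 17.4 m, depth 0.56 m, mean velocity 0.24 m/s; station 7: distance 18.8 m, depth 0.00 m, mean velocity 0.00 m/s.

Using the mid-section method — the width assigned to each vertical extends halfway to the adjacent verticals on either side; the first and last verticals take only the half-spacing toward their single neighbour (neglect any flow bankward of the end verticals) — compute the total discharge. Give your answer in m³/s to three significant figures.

w_2 = (9.3 − 0.0)/2 = 4.65 m; q_2 = 0.38 × 1.23 × 4.65 = 2.173 m³/s
w_3 = (12.1 − 6.5)/2 = 2.8 m; q_3 = 0.55 × 1.35 × 2.8 = 2.079 m³/s
w_4 = (14.3 − 9.3)/2 = 2.5 m; q_4 = 0.55 × 1.45 × 2.5 = 1.994 m³/s
w_5 = (17.4 − 12.1)/2 = 2.65 m; q_5 = 0.41 × 1.37 × 2.65 = 1.489 m³/s
w_6 = (18.8 − 14.3)/2 = 2.25 m; q_6 = 0.24 × 0.56 × 2.25 = 0.3024 m³/s
Stations 1, 7 contribute zero (depth or velocity is 0).
Q = Σ qᵢ = 8.037 m³/s

8.04 m³/s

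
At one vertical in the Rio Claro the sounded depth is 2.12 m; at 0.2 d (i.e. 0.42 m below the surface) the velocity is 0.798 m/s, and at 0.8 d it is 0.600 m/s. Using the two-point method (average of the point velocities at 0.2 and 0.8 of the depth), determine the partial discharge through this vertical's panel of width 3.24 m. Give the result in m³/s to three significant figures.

4.80 m³/s

v̄ = (0.798 + 0.600) / 2 = 0.6990 m/s
q = v̄ × d × w = 0.6990 × 2.12 × 3.24 = 4.801 m³/s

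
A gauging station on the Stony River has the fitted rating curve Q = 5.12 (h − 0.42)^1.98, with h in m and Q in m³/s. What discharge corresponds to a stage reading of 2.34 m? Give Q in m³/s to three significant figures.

Q = 5.12 × (2.34 − 0.42)^1.98 = 5.12 × 1.92^1.98 = 18.63 m³/s

18.6 m³/s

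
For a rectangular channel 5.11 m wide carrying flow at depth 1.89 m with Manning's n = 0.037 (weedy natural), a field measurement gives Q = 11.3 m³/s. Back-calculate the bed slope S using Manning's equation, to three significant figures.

A = b·y = 5.11 × 1.89 = 9.658 m²
P = b + 2y = 5.11 + 2×1.89 = 8.890 m
R = A/P = 9.658/8.890 = 1.086 m
S = (Q·n / (1·A·R^(2/3)))² = (11.3×0.037 / (1×9.658×1.057))² = 0.001678

0.00168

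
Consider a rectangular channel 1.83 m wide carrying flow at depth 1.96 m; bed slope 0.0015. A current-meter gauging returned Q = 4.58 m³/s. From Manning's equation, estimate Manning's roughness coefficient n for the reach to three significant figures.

0.0221

A = b·y = 1.83 × 1.96 = 3.587 m²
P = b + 2y = 1.83 + 2×1.96 = 5.750 m
R = A/P = 3.587/5.750 = 0.6238 m
n = (1/Q)·A·R^(2/3)·S^(1/2) = (1/4.58) × 3.587 × 0.7301 × 0.03873 = 0.02214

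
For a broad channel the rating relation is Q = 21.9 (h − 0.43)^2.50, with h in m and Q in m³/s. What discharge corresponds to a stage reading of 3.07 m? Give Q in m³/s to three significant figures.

248 m³/s

Q = 21.9 × (3.07 − 0.43)^2.50 = 21.9 × 2.64^2.50 = 248.0 m³/s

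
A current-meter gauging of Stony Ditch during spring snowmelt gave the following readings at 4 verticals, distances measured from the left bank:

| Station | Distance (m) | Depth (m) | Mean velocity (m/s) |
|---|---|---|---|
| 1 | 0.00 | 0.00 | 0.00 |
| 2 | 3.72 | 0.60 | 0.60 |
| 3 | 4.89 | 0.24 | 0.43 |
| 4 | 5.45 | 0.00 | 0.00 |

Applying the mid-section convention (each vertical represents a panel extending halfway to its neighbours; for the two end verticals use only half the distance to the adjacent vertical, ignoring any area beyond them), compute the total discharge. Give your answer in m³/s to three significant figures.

w_2 = (4.89 − 0.00)/2 = 2.445 m; q_2 = 0.60 × 0.60 × 2.445 = 0.8802 m³/s
w_3 = (5.45 − 3.72)/2 = 0.865 m; q_3 = 0.43 × 0.24 × 0.865 = 0.08927 m³/s
Stations 1, 4 contribute zero (depth or velocity is 0).
Q = Σ qᵢ = 0.9695 m³/s

0.969 m³/s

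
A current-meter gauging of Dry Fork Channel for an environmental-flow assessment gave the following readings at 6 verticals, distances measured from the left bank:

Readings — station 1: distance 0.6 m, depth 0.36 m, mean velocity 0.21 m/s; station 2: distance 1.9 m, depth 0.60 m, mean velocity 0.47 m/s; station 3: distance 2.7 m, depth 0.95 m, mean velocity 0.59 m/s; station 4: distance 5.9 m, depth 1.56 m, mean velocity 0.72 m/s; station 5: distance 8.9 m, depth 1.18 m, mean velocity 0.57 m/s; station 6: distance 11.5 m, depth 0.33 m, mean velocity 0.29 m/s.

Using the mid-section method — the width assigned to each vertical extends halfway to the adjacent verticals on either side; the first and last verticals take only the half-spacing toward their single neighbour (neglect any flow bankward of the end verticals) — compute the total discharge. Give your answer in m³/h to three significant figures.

25000 m³/h

w_1 = (1.9 − 0.6)/2 = 0.65 m; q_1 = 0.21 × 0.36 × 0.65 = 0.04914 m³/s
w_2 = (2.7 − 0.6)/2 = 1.05 m; q_2 = 0.47 × 0.60 × 1.05 = 0.2961 m³/s
w_3 = (5.9 − 1.9)/2 = 2 m; q_3 = 0.59 × 0.95 × 2 = 1.121 m³/s
w_4 = (8.9 − 2.7)/2 = 3.1 m; q_4 = 0.72 × 1.56 × 3.1 = 3.482 m³/s
w_5 = (11.5 − 5.9)/2 = 2.8 m; q_5 = 0.57 × 1.18 × 2.8 = 1.883 m³/s
w_6 = (11.5 − 8.9)/2 = 1.3 m; q_6 = 0.29 × 0.33 × 1.3 = 0.1244 m³/s
Q = Σ qᵢ = 6.956 m³/s
= 6.956 × 3600 = 25040 m³/h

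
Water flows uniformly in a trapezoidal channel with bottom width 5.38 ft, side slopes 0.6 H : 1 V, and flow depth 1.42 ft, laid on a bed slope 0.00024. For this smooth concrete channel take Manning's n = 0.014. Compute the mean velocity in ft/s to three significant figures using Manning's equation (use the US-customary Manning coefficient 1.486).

1.66 ft/s

A = (b + z·y)·y = (5.38 + 0.6×1.42)×1.42 = 8.849 ft²
P = b + 2y√(1+z²) = 5.38 + 2×1.42×√(1+0.6²) = 8.692 ft
R = A/P = 8.849/8.692 = 1.018 ft
Q = (1.486/n)·A·R^(2/3)·S^(1/2) = (1.486/0.014) × 8.849 × 1.018^(2/3) × 0.00024^(1/2) = 14.73 ft³/s
V = Q/A = 14.73/8.849 = 1.664 ft/s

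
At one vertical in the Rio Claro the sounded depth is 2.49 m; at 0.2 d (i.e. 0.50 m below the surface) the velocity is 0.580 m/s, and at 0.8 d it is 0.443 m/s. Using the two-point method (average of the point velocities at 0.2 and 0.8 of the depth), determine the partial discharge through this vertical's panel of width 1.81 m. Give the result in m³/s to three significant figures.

v̄ = (0.580 + 0.443) / 2 = 0.5115 m/s
q = v̄ × d × w = 0.5115 × 2.49 × 1.81 = 2.305 m³/s

2.31 m³/s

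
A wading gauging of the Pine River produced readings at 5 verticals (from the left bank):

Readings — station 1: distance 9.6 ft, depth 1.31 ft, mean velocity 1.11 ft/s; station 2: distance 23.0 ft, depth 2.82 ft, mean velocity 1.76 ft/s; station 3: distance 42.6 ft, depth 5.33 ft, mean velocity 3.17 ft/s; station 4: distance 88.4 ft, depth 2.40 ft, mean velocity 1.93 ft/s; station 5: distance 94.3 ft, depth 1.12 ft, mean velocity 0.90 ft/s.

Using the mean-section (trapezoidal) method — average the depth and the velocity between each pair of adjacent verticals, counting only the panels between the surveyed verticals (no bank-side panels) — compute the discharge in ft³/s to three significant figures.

703 ft³/s

Panel 1-2: Δb = 13.4 ft, d̄ = (1.31+2.82)/2 = 2.065, v̄ = (1.11+1.76)/2 = 1.435 → q = 13.4×2.065×1.435 = 39.71 ft³/s
Panel 2-3: Δb = 19.6 ft, d̄ = (2.82+5.33)/2 = 4.075, v̄ = (1.76+3.17)/2 = 2.465 → q = 19.6×4.075×2.465 = 196.9 ft³/s
Panel 3-4: Δb = 45.8 ft, d̄ = (5.33+2.40)/2 = 3.865, v̄ = (3.17+1.93)/2 = 2.55 → q = 45.8×3.865×2.55 = 451.4 ft³/s
Panel 4-5: Δb = 5.9 ft, d̄ = (2.40+1.12)/2 = 1.76, v̄ = (1.93+0.90)/2 = 1.415 → q = 5.9×1.76×1.415 = 14.69 ft³/s
Q = Σ q = 702.7 ft³/s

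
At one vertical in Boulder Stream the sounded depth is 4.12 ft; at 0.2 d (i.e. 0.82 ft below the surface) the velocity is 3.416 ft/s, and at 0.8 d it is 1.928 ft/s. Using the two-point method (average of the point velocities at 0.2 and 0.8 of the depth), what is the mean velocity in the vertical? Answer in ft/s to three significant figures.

2.67 ft/s

v̄ = (3.416 + 1.928) / 2 = 2.672 ft/s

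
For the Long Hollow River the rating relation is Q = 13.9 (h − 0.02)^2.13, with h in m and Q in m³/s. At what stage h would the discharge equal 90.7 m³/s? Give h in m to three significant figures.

h − h₀ = (Q/C)^(1/b) = (90.7/13.9)^(1/2.13) = 2.412 m
h = 0.02 + 2.412 = 2.432 m

2.43 m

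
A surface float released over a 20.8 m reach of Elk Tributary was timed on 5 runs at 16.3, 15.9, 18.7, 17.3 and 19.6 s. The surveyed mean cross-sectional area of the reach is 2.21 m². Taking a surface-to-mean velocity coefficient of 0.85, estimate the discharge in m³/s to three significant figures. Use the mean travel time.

2.23 m³/s

t̄ = (16.3 + 15.9 + 18.7 + 17.3 + 19.6) / 5 = 17.56 s
v_surface = L / t̄ = 20.8 / 17.56 = 1.185 m/s
v_mean = 0.85 × 1.185 = 1.007 m/s
Q = A × v_mean = 2.21 × 1.007 = 2.225 m³/s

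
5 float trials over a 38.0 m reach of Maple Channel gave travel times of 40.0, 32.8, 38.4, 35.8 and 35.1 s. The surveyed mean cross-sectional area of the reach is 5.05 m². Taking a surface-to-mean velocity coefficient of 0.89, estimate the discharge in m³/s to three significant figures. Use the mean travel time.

4.69 m³/s

t̄ = (40.0 + 32.8 + 38.4 + 35.8 + 35.1) / 5 = 36.42 s
v_surface = L / t̄ = 38.0 / 36.42 = 1.043 m/s
v_mean = 0.89 × 1.043 = 0.9286 m/s
Q = A × v_mean = 5.05 × 0.9286 = 4.689 m³/s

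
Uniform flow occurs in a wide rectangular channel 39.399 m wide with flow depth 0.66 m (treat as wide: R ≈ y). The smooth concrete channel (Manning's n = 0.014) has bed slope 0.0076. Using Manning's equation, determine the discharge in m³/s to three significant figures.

A = b·y = 39.399 × 0.66 = 26.00 m²
Wide channel: R ≈ y = 0.66 m
Q = (1/n)·A·R^(2/3)·S^(1/2) = (1/0.014) × 26.00 × 0.6600^(2/3) × 0.0076^(1/2) = 122.7 m³/s

123 m³/s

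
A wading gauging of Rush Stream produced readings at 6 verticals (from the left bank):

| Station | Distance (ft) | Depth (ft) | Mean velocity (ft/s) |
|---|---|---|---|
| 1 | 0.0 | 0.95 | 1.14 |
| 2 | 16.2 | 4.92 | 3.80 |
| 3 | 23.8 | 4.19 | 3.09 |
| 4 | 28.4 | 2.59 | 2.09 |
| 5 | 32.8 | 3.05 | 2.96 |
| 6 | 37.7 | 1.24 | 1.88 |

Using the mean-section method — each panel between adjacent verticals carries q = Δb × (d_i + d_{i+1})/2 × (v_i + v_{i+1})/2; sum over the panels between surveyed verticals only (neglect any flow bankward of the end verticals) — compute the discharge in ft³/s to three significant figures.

Panel 1-2: Δb = 16.2 ft, d̄ = (0.95+4.92)/2 = 2.935, v̄ = (1.14+3.80)/2 = 2.47 → q = 16.2×2.935×2.47 = 117.4 ft³/s
Panel 2-3: Δb = 7.6 ft, d̄ = (4.92+4.19)/2 = 4.555, v̄ = (3.80+3.09)/2 = 3.445 → q = 7.6×4.555×3.445 = 119.3 ft³/s
Panel 3-4: Δb = 4.6 ft, d̄ = (4.19+2.59)/2 = 3.39, v̄ = (3.09+2.09)/2 = 2.59 → q = 4.6×3.39×2.59 = 40.39 ft³/s
Panel 4-5: Δb = 4.4 ft, d̄ = (2.59+3.05)/2 = 2.82, v̄ = (2.09+2.96)/2 = 2.525 → q = 4.4×2.82×2.525 = 31.33 ft³/s
Panel 5-6: Δb = 4.9 ft, d̄ = (3.05+1.24)/2 = 2.145, v̄ = (2.96+1.88)/2 = 2.42 → q = 4.9×2.145×2.42 = 25.44 ft³/s
Q = Σ q = 333.9 ft³/s

334 ft³/s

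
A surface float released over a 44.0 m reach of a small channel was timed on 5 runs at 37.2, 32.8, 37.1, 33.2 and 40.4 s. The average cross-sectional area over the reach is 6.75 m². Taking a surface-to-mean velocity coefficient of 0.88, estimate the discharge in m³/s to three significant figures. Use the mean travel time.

7.23 m³/s

t̄ = (37.2 + 32.8 + 37.1 + 33.2 + 40.4) / 5 = 36.14 s
v_surface = L / t̄ = 44.0 / 36.14 = 1.217 m/s
v_mean = 0.88 × 1.217 = 1.071 m/s
Q = A × v_mean = 6.75 × 1.071 = 7.232 m³/s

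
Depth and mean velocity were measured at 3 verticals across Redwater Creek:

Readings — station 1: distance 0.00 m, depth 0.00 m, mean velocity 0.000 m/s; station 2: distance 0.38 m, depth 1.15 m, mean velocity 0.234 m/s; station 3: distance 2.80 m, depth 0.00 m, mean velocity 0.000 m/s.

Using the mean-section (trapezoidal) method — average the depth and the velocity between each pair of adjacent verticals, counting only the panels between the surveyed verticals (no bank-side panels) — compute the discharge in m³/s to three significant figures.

Panel 1-2: Δb = 0.38 m, d̄ = (0.00+1.15)/2 = 0.575, v̄ = (0.000+0.234)/2 = 0.117 → q = 0.38×0.575×0.117 = 0.02556 m³/s
Panel 2-3: Δb = 2.42 m, d̄ = (1.15+0.00)/2 = 0.575, v̄ = (0.234+0.000)/2 = 0.117 → q = 2.42×0.575×0.117 = 0.1628 m³/s
Q = Σ q = 0.1884 m³/s

0.188 m³/s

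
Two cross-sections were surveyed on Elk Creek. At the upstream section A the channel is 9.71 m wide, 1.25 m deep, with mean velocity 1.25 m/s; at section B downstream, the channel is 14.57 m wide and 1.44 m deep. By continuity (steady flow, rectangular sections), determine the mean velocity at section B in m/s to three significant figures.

Q = A₁V₁ = (9.71×1.25) × 1.25 = 15.17 m³/s
A₂ = 14.57 × 1.44 = 20.98 m²
V₂ = Q/A₂ = 15.17/20.98 = 0.7231 m/s

0.723 m/s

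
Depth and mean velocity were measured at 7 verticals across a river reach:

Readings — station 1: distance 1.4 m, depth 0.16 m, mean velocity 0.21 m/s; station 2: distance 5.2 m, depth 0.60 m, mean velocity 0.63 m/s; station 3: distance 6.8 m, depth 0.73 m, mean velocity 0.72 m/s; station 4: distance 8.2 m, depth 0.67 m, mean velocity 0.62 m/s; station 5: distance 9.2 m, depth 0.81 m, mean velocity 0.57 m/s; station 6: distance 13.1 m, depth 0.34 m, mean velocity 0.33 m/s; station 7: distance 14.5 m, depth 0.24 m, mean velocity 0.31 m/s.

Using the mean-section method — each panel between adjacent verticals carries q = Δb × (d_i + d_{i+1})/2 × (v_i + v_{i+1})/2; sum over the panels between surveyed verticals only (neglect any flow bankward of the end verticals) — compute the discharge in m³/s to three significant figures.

3.56 m³/s

Panel 1-2: Δb = 3.8 m, d̄ = (0.16+0.60)/2 = 0.38, v̄ = (0.21+0.63)/2 = 0.42 → q = 3.8×0.38×0.42 = 0.6065 m³/s
Panel 2-3: Δb = 1.6 m, d̄ = (0.60+0.73)/2 = 0.665, v̄ = (0.63+0.72)/2 = 0.675 → q = 1.6×0.665×0.675 = 0.7182 m³/s
Panel 3-4: Δb = 1.4 m, d̄ = (0.73+0.67)/2 = 0.7, v̄ = (0.72+0.62)/2 = 0.67 → q = 1.4×0.7×0.67 = 0.6566 m³/s
Panel 4-5: Δb = 1 m, d̄ = (0.67+0.81)/2 = 0.74, v̄ = (0.62+0.57)/2 = 0.595 → q = 1×0.74×0.595 = 0.4403 m³/s
Panel 5-6: Δb = 3.9 m, d̄ = (0.81+0.34)/2 = 0.575, v̄ = (0.57+0.33)/2 = 0.45 → q = 3.9×0.575×0.45 = 1.009 m³/s
Panel 6-7: Δb = 1.4 m, d̄ = (0.34+0.24)/2 = 0.29, v̄ = (0.33+0.31)/2 = 0.32 → q = 1.4×0.29×0.32 = 0.1299 m³/s
Q = Σ q = 3.561 m³/s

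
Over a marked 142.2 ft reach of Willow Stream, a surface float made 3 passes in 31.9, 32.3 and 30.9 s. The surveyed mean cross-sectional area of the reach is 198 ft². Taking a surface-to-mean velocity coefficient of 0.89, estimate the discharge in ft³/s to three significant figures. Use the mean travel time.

t̄ = (31.9 + 32.3 + 30.9) / 3 = 31.7 s
v_surface = L / t̄ = 142.2 / 31.7 = 4.486 ft/s
v_mean = 0.89 × 4.486 = 3.992 ft/s
Q = A × v_mean = 198 × 3.992 = 790.5 ft³/s

790 ft³/s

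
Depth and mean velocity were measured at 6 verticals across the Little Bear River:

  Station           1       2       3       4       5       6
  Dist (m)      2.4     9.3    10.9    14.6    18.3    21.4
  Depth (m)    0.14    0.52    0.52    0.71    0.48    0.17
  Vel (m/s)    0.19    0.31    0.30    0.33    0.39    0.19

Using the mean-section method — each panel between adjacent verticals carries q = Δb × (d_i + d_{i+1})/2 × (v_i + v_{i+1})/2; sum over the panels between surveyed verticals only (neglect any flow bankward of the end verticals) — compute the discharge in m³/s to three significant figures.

Panel 1-2: Δb = 6.9 m, d̄ = (0.14+0.52)/2 = 0.33, v̄ = (0.19+0.31)/2 = 0.25 → q = 6.9×0.33×0.25 = 0.5693 m³/s
Panel 2-3: Δb = 1.6 m, d̄ = (0.52+0.52)/2 = 0.52, v̄ = (0.31+0.30)/2 = 0.305 → q = 1.6×0.52×0.305 = 0.2538 m³/s
Panel 3-4: Δb = 3.7 m, d̄ = (0.52+0.71)/2 = 0.615, v̄ = (0.30+0.33)/2 = 0.315 → q = 3.7×0.615×0.315 = 0.7168 m³/s
Panel 4-5: Δb = 3.7 m, d̄ = (0.71+0.48)/2 = 0.595, v̄ = (0.33+0.39)/2 = 0.36 → q = 3.7×0.595×0.36 = 0.7925 m³/s
Panel 5-6: Δb = 3.1 m, d̄ = (0.48+0.17)/2 = 0.325, v̄ = (0.39+0.19)/2 = 0.29 → q = 3.1×0.325×0.29 = 0.2922 m³/s
Q = Σ q = 2.625 m³/s

2.62 m³/s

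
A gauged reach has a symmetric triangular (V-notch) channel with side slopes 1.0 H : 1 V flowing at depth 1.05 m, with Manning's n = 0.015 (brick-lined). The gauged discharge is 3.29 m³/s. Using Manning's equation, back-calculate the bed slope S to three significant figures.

0.00751

A = z·y² = 1.0×1.05² = 1.103 m²
P = 2y√(1+z²) = 2×1.05×√(1+1.0²) = 2.970 m
R = A/P = 1.103/2.970 = 0.3712 m
S = (Q·n / (1·A·R^(2/3)))² = (3.29×0.015 / (1×1.103×0.5165))² = 0.007510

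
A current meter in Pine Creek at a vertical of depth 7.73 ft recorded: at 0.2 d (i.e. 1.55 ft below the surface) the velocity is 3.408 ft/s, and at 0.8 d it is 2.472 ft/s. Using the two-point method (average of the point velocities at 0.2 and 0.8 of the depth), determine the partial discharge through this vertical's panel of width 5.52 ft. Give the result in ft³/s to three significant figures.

125 ft³/s

v̄ = (3.408 + 2.472) / 2 = 2.940 ft/s
q = v̄ × d × w = 2.940 × 7.73 × 5.52 = 125.4 ft³/s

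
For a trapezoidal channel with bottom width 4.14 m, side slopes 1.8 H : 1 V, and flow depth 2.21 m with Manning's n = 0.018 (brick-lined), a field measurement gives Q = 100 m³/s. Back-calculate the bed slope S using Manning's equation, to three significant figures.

A = (b + z·y)·y = (4.14 + 1.8×2.21)×2.21 = 17.94 m²
P = b + 2y√(1+z²) = 4.14 + 2×2.21×√(1+1.8²) = 13.24 m
R = A/P = 17.94/13.24 = 1.355 m
S = (Q·n / (1·A·R^(2/3)))² = (100×0.018 / (1×17.94×1.224))² = 0.006714

0.00671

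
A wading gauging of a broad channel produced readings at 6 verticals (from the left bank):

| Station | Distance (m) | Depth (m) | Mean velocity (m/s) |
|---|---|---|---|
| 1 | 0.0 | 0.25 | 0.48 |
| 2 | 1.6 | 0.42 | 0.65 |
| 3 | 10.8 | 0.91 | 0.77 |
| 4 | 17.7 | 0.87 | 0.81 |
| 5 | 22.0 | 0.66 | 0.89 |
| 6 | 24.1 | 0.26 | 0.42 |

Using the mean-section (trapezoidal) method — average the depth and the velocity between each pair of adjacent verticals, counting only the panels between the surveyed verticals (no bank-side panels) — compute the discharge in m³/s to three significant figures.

12.9 m³/s

Panel 1-2: Δb = 1.6 m, d̄ = (0.25+0.42)/2 = 0.335, v̄ = (0.48+0.65)/2 = 0.565 → q = 1.6×0.335×0.565 = 0.3028 m³/s
Panel 2-3: Δb = 9.2 m, d̄ = (0.42+0.91)/2 = 0.665, v̄ = (0.65+0.77)/2 = 0.71 → q = 9.2×0.665×0.71 = 4.344 m³/s
Panel 3-4: Δb = 6.9 m, d̄ = (0.91+0.87)/2 = 0.89, v̄ = (0.77+0.81)/2 = 0.79 → q = 6.9×0.89×0.79 = 4.851 m³/s
Panel 4-5: Δb = 4.3 m, d̄ = (0.87+0.66)/2 = 0.765, v̄ = (0.81+0.89)/2 = 0.85 → q = 4.3×0.765×0.85 = 2.796 m³/s
Panel 5-6: Δb = 2.1 m, d̄ = (0.66+0.26)/2 = 0.46, v̄ = (0.89+0.42)/2 = 0.655 → q = 2.1×0.46×0.655 = 0.6327 m³/s
Q = Σ q = 12.93 m³/s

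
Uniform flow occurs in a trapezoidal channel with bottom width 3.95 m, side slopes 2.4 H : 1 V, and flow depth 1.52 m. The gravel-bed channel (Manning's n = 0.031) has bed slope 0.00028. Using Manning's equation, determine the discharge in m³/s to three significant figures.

A = (b + z·y)·y = (3.95 + 2.4×1.52)×1.52 = 11.55 m²
P = b + 2y√(1+z²) = 3.95 + 2×1.52×√(1+2.4²) = 11.85 m
R = A/P = 11.55/11.85 = 0.9743 m
Q = (1/n)·A·R^(2/3)·S^(1/2) = (1/0.031) × 11.55 × 0.9743^(2/3) × 0.00028^(1/2) = 6.126 m³/s

6.13 m³/s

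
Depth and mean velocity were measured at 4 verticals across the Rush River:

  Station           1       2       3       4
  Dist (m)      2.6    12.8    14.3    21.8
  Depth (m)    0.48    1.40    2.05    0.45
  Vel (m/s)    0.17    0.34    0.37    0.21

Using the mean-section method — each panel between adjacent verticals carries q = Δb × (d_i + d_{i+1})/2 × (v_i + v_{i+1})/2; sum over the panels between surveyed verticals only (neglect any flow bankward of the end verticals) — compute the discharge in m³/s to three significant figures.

Panel 1-2: Δb = 10.2 m, d̄ = (0.48+1.40)/2 = 0.94, v̄ = (0.17+0.34)/2 = 0.255 → q = 10.2×0.94×0.255 = 2.445 m³/s
Panel 2-3: Δb = 1.5 m, d̄ = (1.40+2.05)/2 = 1.725, v̄ = (0.34+0.37)/2 = 0.355 → q = 1.5×1.725×0.355 = 0.9186 m³/s
Panel 3-4: Δb = 7.5 m, d̄ = (2.05+0.45)/2 = 1.25, v̄ = (0.37+0.21)/2 = 0.29 → q = 7.5×1.25×0.29 = 2.719 m³/s
Q = Σ q = 6.082 m³/s

6.08 m³/s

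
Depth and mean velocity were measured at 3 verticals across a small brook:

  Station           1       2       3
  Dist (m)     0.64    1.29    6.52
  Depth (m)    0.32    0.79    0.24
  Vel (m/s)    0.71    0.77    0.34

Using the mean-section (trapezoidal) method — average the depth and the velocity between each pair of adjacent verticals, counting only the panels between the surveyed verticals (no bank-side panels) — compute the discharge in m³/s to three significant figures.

1.76 m³/s

Panel 1-2: Δb = 0.65 m, d̄ = (0.32+0.79)/2 = 0.555, v̄ = (0.71+0.77)/2 = 0.74 → q = 0.65×0.555×0.74 = 0.2670 m³/s
Panel 2-3: Δb = 5.23 m, d̄ = (0.79+0.24)/2 = 0.515, v̄ = (0.77+0.34)/2 = 0.555 → q = 5.23×0.515×0.555 = 1.495 m³/s
Q = Σ q = 1.762 m³/s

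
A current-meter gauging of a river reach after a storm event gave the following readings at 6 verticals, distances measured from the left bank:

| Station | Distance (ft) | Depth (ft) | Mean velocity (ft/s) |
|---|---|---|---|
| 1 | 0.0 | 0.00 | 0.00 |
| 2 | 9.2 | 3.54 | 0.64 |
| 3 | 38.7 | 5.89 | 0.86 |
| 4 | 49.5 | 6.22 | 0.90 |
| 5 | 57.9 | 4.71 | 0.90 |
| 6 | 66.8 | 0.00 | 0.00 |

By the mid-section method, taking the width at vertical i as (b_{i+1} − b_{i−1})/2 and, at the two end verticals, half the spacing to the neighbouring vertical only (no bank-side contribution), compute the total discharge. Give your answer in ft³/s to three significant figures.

w_2 = (38.7 − 0.0)/2 = 19.35 ft; q_2 = 0.64 × 3.54 × 19.35 = 43.84 ft³/s
w_3 = (49.5 − 9.2)/2 = 20.15 ft; q_3 = 0.86 × 5.89 × 20.15 = 102.1 ft³/s
w_4 = (57.9 − 38.7)/2 = 9.6 ft; q_4 = 0.90 × 6.22 × 9.6 = 53.74 ft³/s
w_5 = (66.8 − 49.5)/2 = 8.65 ft; q_5 = 0.90 × 4.71 × 8.65 = 36.67 ft³/s
Stations 1, 6 contribute zero (depth or velocity is 0).
Q = Σ qᵢ = 236.3 ft³/s

236 ft³/s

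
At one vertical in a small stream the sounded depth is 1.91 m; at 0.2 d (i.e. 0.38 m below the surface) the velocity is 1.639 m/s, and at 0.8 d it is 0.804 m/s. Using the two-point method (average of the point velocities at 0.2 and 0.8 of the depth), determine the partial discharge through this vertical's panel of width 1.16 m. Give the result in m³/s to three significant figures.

v̄ = (1.639 + 0.804) / 2 = 1.222 m/s
q = v̄ × d × w = 1.222 × 1.91 × 1.16 = 2.706 m³/s

2.71 m³/s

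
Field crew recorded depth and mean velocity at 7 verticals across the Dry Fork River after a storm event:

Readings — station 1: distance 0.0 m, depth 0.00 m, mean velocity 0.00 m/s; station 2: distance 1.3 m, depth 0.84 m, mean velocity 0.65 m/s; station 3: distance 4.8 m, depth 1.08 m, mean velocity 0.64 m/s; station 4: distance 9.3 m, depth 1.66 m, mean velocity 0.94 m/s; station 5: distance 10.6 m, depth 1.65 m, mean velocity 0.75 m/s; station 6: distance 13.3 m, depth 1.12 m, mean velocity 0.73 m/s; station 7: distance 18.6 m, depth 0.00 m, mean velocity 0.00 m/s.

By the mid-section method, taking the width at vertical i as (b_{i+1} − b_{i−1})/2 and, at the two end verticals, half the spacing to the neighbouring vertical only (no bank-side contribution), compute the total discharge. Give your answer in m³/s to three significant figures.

14.3 m³/s

w_2 = (4.8 − 0.0)/2 = 2.4 m; q_2 = 0.65 × 0.84 × 2.4 = 1.310 m³/s
w_3 = (9.3 − 1.3)/2 = 4 m; q_3 = 0.64 × 1.08 × 4 = 2.765 m³/s
w_4 = (10.6 − 4.8)/2 = 2.9 m; q_4 = 0.94 × 1.66 × 2.9 = 4.525 m³/s
w_5 = (13.3 − 9.3)/2 = 2 m; q_5 = 0.75 × 1.65 × 2 = 2.475 m³/s
w_6 = (18.6 − 10.6)/2 = 4 m; q_6 = 0.73 × 1.12 × 4 = 3.270 m³/s
Stations 1, 7 contribute zero (depth or velocity is 0).
Q = Σ qᵢ = 14.35 m³/s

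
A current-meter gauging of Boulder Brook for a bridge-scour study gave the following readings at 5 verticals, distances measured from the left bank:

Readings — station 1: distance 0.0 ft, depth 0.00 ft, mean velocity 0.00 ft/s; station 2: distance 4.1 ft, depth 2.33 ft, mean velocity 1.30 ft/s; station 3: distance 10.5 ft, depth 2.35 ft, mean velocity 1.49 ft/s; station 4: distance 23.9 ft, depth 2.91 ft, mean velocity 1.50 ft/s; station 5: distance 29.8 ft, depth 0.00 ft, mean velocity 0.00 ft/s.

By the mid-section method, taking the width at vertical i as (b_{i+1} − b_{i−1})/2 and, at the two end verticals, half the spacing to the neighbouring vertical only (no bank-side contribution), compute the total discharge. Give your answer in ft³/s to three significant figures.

w_2 = (10.5 − 0.0)/2 = 5.25 ft; q_2 = 1.30 × 2.33 × 5.25 = 15.90 ft³/s
w_3 = (23.9 − 4.1)/2 = 9.9 ft; q_3 = 1.49 × 2.35 × 9.9 = 34.66 ft³/s
w_4 = (29.8 − 10.5)/2 = 9.65 ft; q_4 = 1.50 × 2.91 × 9.65 = 42.12 ft³/s
Stations 1, 5 contribute zero (depth or velocity is 0).
Q = Σ qᵢ = 92.69 ft³/s

92.7 ft³/s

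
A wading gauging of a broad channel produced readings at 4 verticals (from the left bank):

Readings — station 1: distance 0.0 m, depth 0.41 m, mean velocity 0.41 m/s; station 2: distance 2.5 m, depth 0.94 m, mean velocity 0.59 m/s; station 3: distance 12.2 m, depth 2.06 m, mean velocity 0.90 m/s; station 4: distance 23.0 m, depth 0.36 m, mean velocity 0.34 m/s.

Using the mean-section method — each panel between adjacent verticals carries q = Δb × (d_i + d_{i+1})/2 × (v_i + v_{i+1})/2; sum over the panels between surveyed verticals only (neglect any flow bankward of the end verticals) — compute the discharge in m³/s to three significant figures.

19.8 m³/s

Panel 1-2: Δb = 2.5 m, d̄ = (0.41+0.94)/2 = 0.675, v̄ = (0.41+0.59)/2 = 0.5 → q = 2.5×0.675×0.5 = 0.8438 m³/s
Panel 2-3: Δb = 9.7 m, d̄ = (0.94+2.06)/2 = 1.5, v̄ = (0.59+0.90)/2 = 0.745 → q = 9.7×1.5×0.745 = 10.84 m³/s
Panel 3-4: Δb = 10.8 m, d̄ = (2.06+0.36)/2 = 1.21, v̄ = (0.90+0.34)/2 = 0.62 → q = 10.8×1.21×0.62 = 8.102 m³/s
Q = Σ q = 19.79 m³/s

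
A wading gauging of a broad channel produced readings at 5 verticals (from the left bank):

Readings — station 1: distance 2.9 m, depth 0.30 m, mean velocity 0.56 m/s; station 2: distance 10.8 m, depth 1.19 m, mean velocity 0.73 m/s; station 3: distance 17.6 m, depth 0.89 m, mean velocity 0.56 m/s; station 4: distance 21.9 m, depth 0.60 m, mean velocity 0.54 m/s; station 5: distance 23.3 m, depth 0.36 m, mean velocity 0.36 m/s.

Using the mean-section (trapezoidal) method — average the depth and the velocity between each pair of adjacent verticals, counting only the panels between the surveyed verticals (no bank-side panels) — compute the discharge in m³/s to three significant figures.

Panel 1-2: Δb = 7.9 m, d̄ = (0.30+1.19)/2 = 0.745, v̄ = (0.56+0.73)/2 = 0.645 → q = 7.9×0.745×0.645 = 3.796 m³/s
Panel 2-3: Δb = 6.8 m, d̄ = (1.19+0.89)/2 = 1.04, v̄ = (0.73+0.56)/2 = 0.645 → q = 6.8×1.04×0.645 = 4.561 m³/s
Panel 3-4: Δb = 4.3 m, d̄ = (0.89+0.60)/2 = 0.745, v̄ = (0.56+0.54)/2 = 0.55 → q = 4.3×0.745×0.55 = 1.762 m³/s
Panel 4-5: Δb = 1.4 m, d̄ = (0.60+0.36)/2 = 0.48, v̄ = (0.54+0.36)/2 = 0.45 → q = 1.4×0.48×0.45 = 0.3024 m³/s
Q = Σ q = 10.42 m³/s

10.4 m³/s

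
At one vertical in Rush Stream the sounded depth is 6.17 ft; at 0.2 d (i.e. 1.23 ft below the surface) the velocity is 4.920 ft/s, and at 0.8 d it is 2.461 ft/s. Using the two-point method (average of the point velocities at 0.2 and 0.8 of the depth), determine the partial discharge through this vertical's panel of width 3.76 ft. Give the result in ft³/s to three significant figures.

v̄ = (4.920 + 2.461) / 2 = 3.691 ft/s
q = v̄ × d × w = 3.691 × 6.17 × 3.76 = 85.62 ft³/s

85.6 ft³/s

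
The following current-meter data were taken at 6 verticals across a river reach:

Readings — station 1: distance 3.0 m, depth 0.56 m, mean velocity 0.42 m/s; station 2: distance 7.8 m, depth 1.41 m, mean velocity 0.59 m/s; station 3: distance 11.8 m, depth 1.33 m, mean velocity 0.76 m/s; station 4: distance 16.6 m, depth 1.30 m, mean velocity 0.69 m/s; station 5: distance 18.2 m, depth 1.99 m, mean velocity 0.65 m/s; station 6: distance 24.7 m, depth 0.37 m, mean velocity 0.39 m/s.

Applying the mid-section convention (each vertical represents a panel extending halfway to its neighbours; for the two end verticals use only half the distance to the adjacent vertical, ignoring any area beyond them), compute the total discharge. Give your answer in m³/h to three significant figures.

w_1 = (7.8 − 3.0)/2 = 2.4 m; q_1 = 0.42 × 0.56 × 2.4 = 0.5645 m³/s
w_2 = (11.8 − 3.0)/2 = 4.4 m; q_2 = 0.59 × 1.41 × 4.4 = 3.660 m³/s
w_3 = (16.6 − 7.8)/2 = 4.4 m; q_3 = 0.76 × 1.33 × 4.4 = 4.448 m³/s
w_4 = (18.2 − 11.8)/2 = 3.2 m; q_4 = 0.69 × 1.30 × 3.2 = 2.870 m³/s
w_5 = (24.7 − 16.6)/2 = 4.05 m; q_5 = 0.65 × 1.99 × 4.05 = 5.239 m³/s
w_6 = (24.7 − 18.2)/2 = 3.25 m; q_6 = 0.39 × 0.37 × 3.25 = 0.4690 m³/s
Q = Σ qᵢ = 17.25 m³/s
= 17.25 × 3600 = 62100 m³/h

62100 m³/h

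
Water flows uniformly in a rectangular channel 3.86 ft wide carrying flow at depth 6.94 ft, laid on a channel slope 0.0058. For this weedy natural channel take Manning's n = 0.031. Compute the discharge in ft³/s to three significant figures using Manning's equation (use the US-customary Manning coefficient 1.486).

A = b·y = 3.86 × 6.94 = 26.79 ft²
P = b + 2y = 3.86 + 2×6.94 = 17.74 ft
R = A/P = 26.79/17.74 = 1.510 ft
Q = (1.486/n)·A·R^(2/3)·S^(1/2) = (1.486/0.031) × 26.79 × 1.510^(2/3) × 0.0058^(1/2) = 128.7 ft³/s

129 ft³/s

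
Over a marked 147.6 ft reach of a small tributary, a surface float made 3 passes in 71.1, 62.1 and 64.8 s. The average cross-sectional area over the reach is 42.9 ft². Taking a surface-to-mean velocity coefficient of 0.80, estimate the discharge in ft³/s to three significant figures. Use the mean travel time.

t̄ = (71.1 + 62.1 + 64.8) / 3 = 66 s
v_surface = L / t̄ = 147.6 / 66 = 2.236 ft/s
v_mean = 0.80 × 2.236 = 1.789 ft/s
Q = A × v_mean = 42.9 × 1.789 = 76.75 ft³/s

76.8 ft³/s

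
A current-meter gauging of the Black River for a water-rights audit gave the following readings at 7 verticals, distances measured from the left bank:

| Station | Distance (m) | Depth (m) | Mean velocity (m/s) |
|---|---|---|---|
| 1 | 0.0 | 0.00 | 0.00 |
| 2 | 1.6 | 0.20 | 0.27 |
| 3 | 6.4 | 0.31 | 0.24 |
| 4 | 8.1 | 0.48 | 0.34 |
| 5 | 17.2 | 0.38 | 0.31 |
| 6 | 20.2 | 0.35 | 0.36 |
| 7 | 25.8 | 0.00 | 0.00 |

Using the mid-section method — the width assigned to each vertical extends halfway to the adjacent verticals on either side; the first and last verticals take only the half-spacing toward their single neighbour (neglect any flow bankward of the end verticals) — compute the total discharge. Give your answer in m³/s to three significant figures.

w_2 = (6.4 − 0.0)/2 = 3.2 m; q_2 = 0.27 × 0.20 × 3.2 = 0.1728 m³/s
w_3 = (8.1 − 1.6)/2 = 3.25 m; q_3 = 0.24 × 0.31 × 3.25 = 0.2418 m³/s
w_4 = (17.2 − 6.4)/2 = 5.4 m; q_4 = 0.34 × 0.48 × 5.4 = 0.8813 m³/s
w_5 = (20.2 − 8.1)/2 = 6.05 m; q_5 = 0.31 × 0.38 × 6.05 = 0.7127 m³/s
w_6 = (25.8 − 17.2)/2 = 4.3 m; q_6 = 0.36 × 0.35 × 4.3 = 0.5418 m³/s
Stations 1, 7 contribute zero (depth or velocity is 0).
Q = Σ qᵢ = 2.550 m³/s

2.55 m³/s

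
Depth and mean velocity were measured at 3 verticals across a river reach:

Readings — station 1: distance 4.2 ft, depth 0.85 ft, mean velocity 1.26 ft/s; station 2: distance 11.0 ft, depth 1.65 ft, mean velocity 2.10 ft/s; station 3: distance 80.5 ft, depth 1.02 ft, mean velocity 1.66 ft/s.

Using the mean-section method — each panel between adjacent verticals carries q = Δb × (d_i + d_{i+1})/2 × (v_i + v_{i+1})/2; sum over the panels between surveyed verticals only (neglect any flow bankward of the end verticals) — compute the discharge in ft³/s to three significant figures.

Panel 1-2: Δb = 6.8 ft, d̄ = (0.85+1.65)/2 = 1.25, v̄ = (1.26+2.10)/2 = 1.68 → q = 6.8×1.25×1.68 = 14.28 ft³/s
Panel 2-3: Δb = 69.5 ft, d̄ = (1.65+1.02)/2 = 1.335, v̄ = (2.10+1.66)/2 = 1.88 → q = 69.5×1.335×1.88 = 174.4 ft³/s
Q = Σ q = 188.7 ft³/s

189 ft³/s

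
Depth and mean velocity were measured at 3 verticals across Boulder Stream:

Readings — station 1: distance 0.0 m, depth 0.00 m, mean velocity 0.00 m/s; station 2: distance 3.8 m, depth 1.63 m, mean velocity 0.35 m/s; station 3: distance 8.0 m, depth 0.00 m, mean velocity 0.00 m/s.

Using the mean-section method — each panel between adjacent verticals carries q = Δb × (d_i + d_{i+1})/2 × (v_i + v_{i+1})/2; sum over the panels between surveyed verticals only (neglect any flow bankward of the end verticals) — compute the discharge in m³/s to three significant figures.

1.14 m³/s

Panel 1-2: Δb = 3.8 m, d̄ = (0.00+1.63)/2 = 0.815, v̄ = (0.00+0.35)/2 = 0.175 → q = 3.8×0.815×0.175 = 0.5420 m³/s
Panel 2-3: Δb = 4.2 m, d̄ = (1.63+0.00)/2 = 0.815, v̄ = (0.35+0.00)/2 = 0.175 → q = 4.2×0.815×0.175 = 0.5990 m³/s
Q = Σ q = 1.141 m³/s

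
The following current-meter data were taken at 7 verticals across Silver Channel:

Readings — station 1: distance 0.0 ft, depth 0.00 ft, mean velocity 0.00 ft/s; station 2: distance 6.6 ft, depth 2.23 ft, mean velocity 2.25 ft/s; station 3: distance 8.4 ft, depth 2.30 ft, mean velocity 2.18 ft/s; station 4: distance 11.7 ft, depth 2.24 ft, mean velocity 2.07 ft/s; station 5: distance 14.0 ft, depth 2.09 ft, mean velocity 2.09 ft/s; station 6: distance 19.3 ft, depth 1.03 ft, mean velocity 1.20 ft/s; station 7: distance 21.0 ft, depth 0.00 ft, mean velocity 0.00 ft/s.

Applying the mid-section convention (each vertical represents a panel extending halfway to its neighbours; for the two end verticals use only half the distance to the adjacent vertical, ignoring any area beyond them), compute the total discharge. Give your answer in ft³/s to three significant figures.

67.8 ft³/s

w_2 = (8.4 − 0.0)/2 = 4.2 ft; q_2 = 2.25 × 2.23 × 4.2 = 21.07 ft³/s
w_3 = (11.7 − 6.6)/2 = 2.55 ft; q_3 = 2.18 × 2.30 × 2.55 = 12.79 ft³/s
w_4 = (14.0 − 8.4)/2 = 2.8 ft; q_4 = 2.07 × 2.24 × 2.8 = 12.98 ft³/s
w_5 = (19.3 − 11.7)/2 = 3.8 ft; q_5 = 2.09 × 2.09 × 3.8 = 16.60 ft³/s
w_6 = (21.0 − 14.0)/2 = 3.5 ft; q_6 = 1.20 × 1.03 × 3.5 = 4.326 ft³/s
Stations 1, 7 contribute zero (depth or velocity is 0).
Q = Σ qᵢ = 67.77 ft³/s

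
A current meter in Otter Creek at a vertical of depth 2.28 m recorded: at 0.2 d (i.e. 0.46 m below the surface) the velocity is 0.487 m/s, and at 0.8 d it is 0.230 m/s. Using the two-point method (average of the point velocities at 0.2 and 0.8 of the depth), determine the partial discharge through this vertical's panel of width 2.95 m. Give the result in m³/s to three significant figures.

v̄ = (0.487 + 0.230) / 2 = 0.3585 m/s
q = v̄ × d × w = 0.3585 × 2.28 × 2.95 = 2.411 m³/s

2.41 m³/s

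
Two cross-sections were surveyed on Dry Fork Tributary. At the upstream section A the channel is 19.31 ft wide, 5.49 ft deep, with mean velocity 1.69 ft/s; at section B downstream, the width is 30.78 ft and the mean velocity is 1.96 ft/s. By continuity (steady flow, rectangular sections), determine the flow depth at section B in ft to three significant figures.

Q = A₁V₁ = (19.31×5.49) × 1.69 = 179.2 ft³/s
d₂ = Q/(b₂ V₂) = 179.2/(30.78×1.96) = 2.970 ft

2.97 ft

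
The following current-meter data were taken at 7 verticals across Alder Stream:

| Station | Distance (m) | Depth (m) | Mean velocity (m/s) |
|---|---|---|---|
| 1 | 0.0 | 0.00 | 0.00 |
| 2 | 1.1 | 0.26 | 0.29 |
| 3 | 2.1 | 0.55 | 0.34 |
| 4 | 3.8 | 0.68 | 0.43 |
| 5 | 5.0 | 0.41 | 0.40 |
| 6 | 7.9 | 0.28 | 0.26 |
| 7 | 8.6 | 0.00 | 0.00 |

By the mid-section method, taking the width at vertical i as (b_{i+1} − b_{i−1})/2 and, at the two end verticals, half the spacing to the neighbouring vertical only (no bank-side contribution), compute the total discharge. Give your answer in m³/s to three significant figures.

1.22 m³/s

w_2 = (2.1 − 0.0)/2 = 1.05 m; q_2 = 0.29 × 0.26 × 1.05 = 0.07917 m³/s
w_3 = (3.8 − 1.1)/2 = 1.35 m; q_3 = 0.34 × 0.55 × 1.35 = 0.2525 m³/s
w_4 = (5.0 − 2.1)/2 = 1.45 m; q_4 = 0.43 × 0.68 × 1.45 = 0.4240 m³/s
w_5 = (7.9 − 3.8)/2 = 2.05 m; q_5 = 0.40 × 0.41 × 2.05 = 0.3362 m³/s
w_6 = (8.6 − 5.0)/2 = 1.8 m; q_6 = 0.26 × 0.28 × 1.8 = 0.1310 m³/s
Stations 1, 7 contribute zero (depth or velocity is 0).
Q = Σ qᵢ = 1.223 m³/s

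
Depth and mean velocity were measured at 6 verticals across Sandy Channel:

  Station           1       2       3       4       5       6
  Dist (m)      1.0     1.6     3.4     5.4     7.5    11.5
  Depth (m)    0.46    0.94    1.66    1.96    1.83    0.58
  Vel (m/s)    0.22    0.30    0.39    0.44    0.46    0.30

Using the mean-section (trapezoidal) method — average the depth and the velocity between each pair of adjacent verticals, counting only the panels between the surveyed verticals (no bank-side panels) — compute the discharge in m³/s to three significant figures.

6.04 m³/s

Panel 1-2: Δb = 0.6 m, d̄ = (0.46+0.94)/2 = 0.7, v̄ = (0.22+0.30)/2 = 0.26 → q = 0.6×0.7×0.26 = 0.1092 m³/s
Panel 2-3: Δb = 1.8 m, d̄ = (0.94+1.66)/2 = 1.3, v̄ = (0.30+0.39)/2 = 0.345 → q = 1.8×1.3×0.345 = 0.8073 m³/s
Panel 3-4: Δb = 2 m, d̄ = (1.66+1.96)/2 = 1.81, v̄ = (0.39+0.44)/2 = 0.415 → q = 2×1.81×0.415 = 1.502 m³/s
Panel 4-5: Δb = 2.1 m, d̄ = (1.96+1.83)/2 = 1.895, v̄ = (0.44+0.46)/2 = 0.45 → q = 2.1×1.895×0.45 = 1.791 m³/s
Panel 5-6: Δb = 4 m, d̄ = (1.83+0.58)/2 = 1.205, v̄ = (0.46+0.30)/2 = 0.38 → q = 4×1.205×0.38 = 1.832 m³/s
Q = Σ q = 6.041 m³/s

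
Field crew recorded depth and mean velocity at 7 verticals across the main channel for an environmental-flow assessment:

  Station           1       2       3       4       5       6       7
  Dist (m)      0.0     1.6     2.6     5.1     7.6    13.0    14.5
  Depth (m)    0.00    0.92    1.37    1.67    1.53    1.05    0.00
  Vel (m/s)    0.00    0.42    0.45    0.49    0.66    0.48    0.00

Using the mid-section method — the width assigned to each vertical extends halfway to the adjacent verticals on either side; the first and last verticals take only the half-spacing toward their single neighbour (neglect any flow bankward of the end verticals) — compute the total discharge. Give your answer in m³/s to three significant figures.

9.35 m³/s

w_2 = (2.6 − 0.0)/2 = 1.3 m; q_2 = 0.42 × 0.92 × 1.3 = 0.5023 m³/s
w_3 = (5.1 − 1.6)/2 = 1.75 m; q_3 = 0.45 × 1.37 × 1.75 = 1.079 m³/s
w_4 = (7.6 − 2.6)/2 = 2.5 m; q_4 = 0.49 × 1.67 × 2.5 = 2.046 m³/s
w_5 = (13.0 − 5.1)/2 = 3.95 m; q_5 = 0.66 × 1.53 × 3.95 = 3.989 m³/s
w_6 = (14.5 − 7.6)/2 = 3.45 m; q_6 = 0.48 × 1.05 × 3.45 = 1.739 m³/s
Stations 1, 7 contribute zero (depth or velocity is 0).
Q = Σ qᵢ = 9.354 m³/s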